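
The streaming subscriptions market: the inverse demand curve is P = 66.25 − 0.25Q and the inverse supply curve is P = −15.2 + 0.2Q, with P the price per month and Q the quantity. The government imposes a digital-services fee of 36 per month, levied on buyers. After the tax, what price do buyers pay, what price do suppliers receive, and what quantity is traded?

Rewrite in direct form: Qd = 265 − 4P and Qs = 5P + 76.
Without the tax, 265 − 4P = 5P + 76 gives 9P = 189, so P* = 21 and Q* = 181.
With the tax collected from buyers, demand (in seller-price terms) shifts: Qd = 265 − 4(P + 36).
Solving gives Q = 101 with buyers paying 41 and suppliers receiving 5 (the 36 wedge).
The less price-elastic side of the market bears the larger share of a per-unit tax.

Buyers pay 41; suppliers receive 5; quantity = 101.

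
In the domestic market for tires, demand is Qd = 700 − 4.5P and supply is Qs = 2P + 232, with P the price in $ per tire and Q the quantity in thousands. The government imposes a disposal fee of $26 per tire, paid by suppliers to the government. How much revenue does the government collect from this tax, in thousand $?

Before the tax: set 700 − 4.5P = 2P + 232 → P* = $72, Q* = 376.
With the tax collected from suppliers, supply shifts: Qs = 2(P − 26) + 232.
New equilibrium: buyers pay $80, suppliers receive $54, Q = 340. (Wedge: Pb − Ps = 26.)
Revenue = t · Q = 26 · 340 = $8840.

Tax revenue = $8840 thousand.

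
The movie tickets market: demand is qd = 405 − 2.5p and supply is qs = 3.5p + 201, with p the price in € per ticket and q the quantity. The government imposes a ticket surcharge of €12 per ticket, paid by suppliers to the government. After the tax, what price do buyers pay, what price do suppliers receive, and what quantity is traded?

Without the tax, 405 − 2.5p = 3.5p + 201 gives 6p = 204, so p* = €34 and q* = 320.
With the tax collected from suppliers, supply shifts: qs = 3.5(p − 12) + 201.
New equilibrium: buyers pay €41, suppliers receive €29, q = 302.5. (Wedge: pb − ps = 12.)
The less price-elastic side of the market bears the larger share of a per-unit tax.

Buyers pay €41; suppliers receive €29; quantity = 302.5.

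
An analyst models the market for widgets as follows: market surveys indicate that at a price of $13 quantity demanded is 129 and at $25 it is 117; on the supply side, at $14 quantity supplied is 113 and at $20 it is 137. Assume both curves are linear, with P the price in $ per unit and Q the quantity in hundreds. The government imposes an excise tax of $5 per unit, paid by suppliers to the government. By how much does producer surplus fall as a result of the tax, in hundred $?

Producer surplus falls by $123 hundred.

Demand slope: (117 − 129)/(25 − 13) = -1, so Qd = 142 − P.
Supply slope: (137 − 113)/(20 − 14) = 4, so Qs = 4P + 57.
Before the tax: set 142 − P = 4P + 57 → P* = $17, Q* = 125.
With the tax collected from suppliers, supply shifts: Qs = 4(P − 5) + 57.
New equilibrium: consumers pay $21, suppliers receive $16, Q = 121. (Wedge: Pb − Ps = 5.)
ΔPS is the trapezoid between Q = 121 and Q = 125 of height $1: ½ · (125 + 121) · 1 = $123.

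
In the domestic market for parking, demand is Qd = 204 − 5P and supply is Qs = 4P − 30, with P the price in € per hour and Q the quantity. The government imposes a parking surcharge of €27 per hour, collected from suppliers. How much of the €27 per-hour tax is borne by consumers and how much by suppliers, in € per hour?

Before the tax: set 204 − 5P = 4P − 30 → P* = €26, Q* = 74.
With the tax collected from suppliers, supply shifts: Qs = 4(P − 27) − 30.
Solving gives Q = 14 with consumers paying €38 and suppliers receiving €11 (the €27 wedge).
Burden on consumers: €12; on suppliers: €15. (They sum to €27.)
The less price-elastic side of the market bears the larger share of a per-unit tax.

Consumers bear €12 per hour; suppliers bear €15 per hour.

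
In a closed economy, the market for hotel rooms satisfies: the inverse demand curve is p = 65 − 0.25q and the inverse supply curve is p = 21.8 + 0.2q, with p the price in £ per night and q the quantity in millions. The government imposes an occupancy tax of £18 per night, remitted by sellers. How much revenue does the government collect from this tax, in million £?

Inverting to q(p) form: qd = 260 − 4p; qs = 5p − 109.
Without the tax, 260 − 4p = 5p − 109 gives 9p = 369, so p* = £41 and q* = 96.
With the tax collected from sellers, supply shifts: qs = 5(p − 18) − 109.
New equilibrium: consumers pay £51, sellers receive £33, q = 56. (Wedge: pb − ps = 18.)
Revenue = t · Q = 18 · 56 = £1008.

Tax revenue = £1008 million.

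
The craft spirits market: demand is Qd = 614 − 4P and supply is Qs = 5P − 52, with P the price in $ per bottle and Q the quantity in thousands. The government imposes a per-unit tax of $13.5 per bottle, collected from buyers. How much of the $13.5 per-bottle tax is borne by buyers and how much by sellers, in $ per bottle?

Without the tax, 614 − 4P = 5P − 52 gives 9P = 666, so P* = $74 and Q* = 318.
With the tax collected from buyers, demand (in seller-price terms) shifts: Qd = 614 − 4(P + 13.5).
New equilibrium: buyers pay $81.5, sellers receive $68, Q = 288. (Wedge: Pb − Ps = 13.5.)
Burden on buyers: $7.5; on sellers: $6. (They sum to $13.5.)
The less price-elastic side of the market bears the larger share of a per-unit tax.

Buyers bear $7.5 per bottle; sellers bear $6 per bottle.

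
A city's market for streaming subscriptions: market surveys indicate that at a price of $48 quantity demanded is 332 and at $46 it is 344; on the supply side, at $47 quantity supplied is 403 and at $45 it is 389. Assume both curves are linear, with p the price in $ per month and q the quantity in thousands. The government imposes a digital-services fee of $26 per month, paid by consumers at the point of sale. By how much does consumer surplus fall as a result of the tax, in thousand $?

Demand slope: (344 − 332)/(46 − 48) = -6, so qd = 620 − 6p.
Supply slope: (389 − 403)/(45 − 47) = 7, so qs = 7p + 74.
Before the tax: set 620 − 6p = 7p + 74 → p* = $42, q* = 368.
With the tax collected from consumers, demand (in seller-price terms) shifts: qd = 620 − 6(p + 26).
New equilibrium: consumers pay $56, sellers receive $30, q = 284. (Wedge: pb − ps = 26.)
ΔCS is the trapezoid between Q = 284 and Q = 368 of height $14: ½ · (368 + 284) · 14 = $4564.

Consumer surplus falls by $4564 thousand.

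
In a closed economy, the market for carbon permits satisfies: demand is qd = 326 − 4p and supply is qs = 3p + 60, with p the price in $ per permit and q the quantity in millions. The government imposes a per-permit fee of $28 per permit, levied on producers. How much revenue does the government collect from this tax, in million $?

Tax revenue = $3528 million.

Without the tax, 326 − 4p = 3p + 60 gives 7p = 266, so p* = $38 and q* = 174.
With the tax collected from producers, supply shifts: qs = 3(p − 28) + 60.
Solving gives q = 126 with consumers paying $50 and producers receiving $22 (the $28 wedge).
Revenue = t · Q = 28 · 126 = $3528.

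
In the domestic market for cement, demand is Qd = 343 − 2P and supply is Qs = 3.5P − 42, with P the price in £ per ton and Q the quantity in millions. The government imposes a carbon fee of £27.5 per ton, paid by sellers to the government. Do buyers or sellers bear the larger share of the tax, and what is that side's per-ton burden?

Buyers bear the larger share: £17.5 per ton.

Before the tax: set 343 − 2P = 3.5P − 42 → P* = £70, Q* = 203.
With the tax collected from sellers, supply shifts: Qs = 3.5(P − 27.5) − 42.
Solving gives Q = 168 with buyers paying £87.5 and sellers receiving £60 (the £27.5 wedge).
Per-ton burden: buyers £17.5, sellers £10.
Buyers take the larger share because demand is less price-elastic here (demand slope 2 vs supply slope 3.5).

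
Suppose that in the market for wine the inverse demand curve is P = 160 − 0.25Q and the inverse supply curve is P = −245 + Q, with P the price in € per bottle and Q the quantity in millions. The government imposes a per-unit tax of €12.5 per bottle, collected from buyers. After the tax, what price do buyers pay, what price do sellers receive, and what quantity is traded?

Rewrite in direct form: Qd = 640 − 4P and Qs = P + 245.
Before the tax: set 640 − 4P = P + 245 → P* = €79, Q* = 324.
With the tax collected from buyers, demand (in seller-price terms) shifts: Qd = 640 − 4(P + 12.5).
New equilibrium: buyers pay €81.5, sellers receive €69, Q = 314. (Wedge: Pb − Ps = 12.5.)

Buyers pay €81.5; sellers receive €69; quantity = 314.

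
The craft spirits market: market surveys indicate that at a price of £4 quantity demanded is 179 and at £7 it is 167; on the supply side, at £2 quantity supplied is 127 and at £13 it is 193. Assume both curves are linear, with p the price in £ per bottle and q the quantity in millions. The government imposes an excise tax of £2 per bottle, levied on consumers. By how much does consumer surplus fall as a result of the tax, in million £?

Demand slope: (167 − 179)/(7 − 4) = -4, so qd = 195 − 4p.
Supply slope: (193 − 127)/(13 − 2) = 6, so qs = 6p + 115.
Before the tax: set 195 − 4p = 6p + 115 → p* = £8, q* = 163.
With the tax collected from consumers, demand (in seller-price terms) shifts: qd = 195 − 4(p + 2).
Solving gives q = 158.2 with consumers paying £9.2 and producers receiving £7.2 (the £2 wedge).
ΔCS is the trapezoid between Q = 158.2 and Q = 163 of height £1.2: ½ · (163 + 158.2) · 1.2 = £192.72.

Consumer surplus falls by £192.72 million.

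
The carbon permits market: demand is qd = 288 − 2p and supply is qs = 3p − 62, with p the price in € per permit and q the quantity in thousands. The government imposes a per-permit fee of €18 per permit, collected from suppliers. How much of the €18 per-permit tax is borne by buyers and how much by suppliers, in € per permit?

Without the tax, 288 − 2p = 3p − 62 gives 5p = 350, so p* = €70 and q* = 148.
With the tax collected from suppliers, supply shifts: qs = 3(p − 18) − 62.
New equilibrium: buyers pay €80.8, suppliers receive €62.8, q = 126.4. (Wedge: pb − ps = 18.)
Burden on buyers: €10.8; on suppliers: €7.2. (They sum to €18.)

Buyers bear €10.8 per permit; suppliers bear €7.2 per permit.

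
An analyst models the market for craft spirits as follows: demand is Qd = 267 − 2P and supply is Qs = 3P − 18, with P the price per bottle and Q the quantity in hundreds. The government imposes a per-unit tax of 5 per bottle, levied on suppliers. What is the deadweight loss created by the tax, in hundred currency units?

Deadweight loss = 15 hundred.

Without the tax, 267 − 2P = 3P − 18 gives 5P = 285, so P* = 57 and Q* = 153.
With the tax collected from suppliers, supply shifts: Qs = 3(P − 5) − 18.
Solving gives Q = 147 with consumers paying 60 and suppliers receiving 55 (the 5 wedge).
Quantity falls by |ΔQ| = |153 − 147| = 6.
DWL = ½ · t · |ΔQ| = ½ · 5 · 6 = 15.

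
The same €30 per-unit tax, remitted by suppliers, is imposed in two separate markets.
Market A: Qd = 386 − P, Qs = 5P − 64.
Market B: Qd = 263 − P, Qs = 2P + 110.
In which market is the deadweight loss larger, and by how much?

Market A, by €75.

Market A: pre-tax P* = €75, Q* = 311; post-tax Q = 286; deadweight loss = €375.
Market B: pre-tax P* = €51, Q* = 212; post-tax Q = 192; deadweight loss = €300.
Difference: €375 vs €300 → market A is larger by €75.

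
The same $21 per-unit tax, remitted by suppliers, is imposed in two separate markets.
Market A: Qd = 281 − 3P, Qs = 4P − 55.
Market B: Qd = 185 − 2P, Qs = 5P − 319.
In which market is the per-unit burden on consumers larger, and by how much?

Market A: pre-tax P* = $48, Q* = 137; post-tax Q = 101; per-unit burden on consumers = $12.
Market B: pre-tax P* = $72, Q* = 41; post-tax Q = 11; per-unit burden on consumers = $15.
Difference: $12 vs $15 → market B is larger by $3.

Market B, by $3.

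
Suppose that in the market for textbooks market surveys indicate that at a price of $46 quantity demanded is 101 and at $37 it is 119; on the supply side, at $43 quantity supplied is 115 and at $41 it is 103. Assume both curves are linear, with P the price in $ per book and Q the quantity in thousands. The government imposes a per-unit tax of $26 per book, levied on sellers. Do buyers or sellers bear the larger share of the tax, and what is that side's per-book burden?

Buyers bear the larger share: $19.5 per book.

Demand slope: (119 − 101)/(37 − 46) = -2, so Qd = 193 − 2P.
Supply slope: (103 − 115)/(41 − 43) = 6, so Qs = 6P − 143.
Before the tax: set 193 − 2P = 6P − 143 → P* = $42, Q* = 109.
With the tax collected from sellers, supply shifts: Qs = 6(P − 26) − 143.
New equilibrium: buyers pay $61.5, sellers receive $35.5, Q = 70. (Wedge: Pb − Ps = 26.)
Per-book burden: buyers $19.5, sellers $6.5.
Buyers take the larger share because demand is less price-elastic here (demand slope 2 vs supply slope 6).
The less price-elastic side of the market bears the larger share of a per-unit tax.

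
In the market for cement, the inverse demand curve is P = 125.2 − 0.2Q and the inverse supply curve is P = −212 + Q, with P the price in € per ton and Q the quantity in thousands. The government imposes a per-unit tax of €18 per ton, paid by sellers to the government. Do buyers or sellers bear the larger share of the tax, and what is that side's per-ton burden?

Sellers bear the larger share: €15 per ton.

Inverting to Q(P) form: Qd = 626 − 5P; Qs = P + 212.
Before the tax: set 626 − 5P = P + 212 → P* = €69, Q* = 281.
With the tax collected from sellers, supply shifts: Qs = (P − 18) + 212.
New equilibrium: buyers pay €72, sellers receive €54, Q = 266. (Wedge: Pb − Ps = 18.)
Per-ton burden: buyers €3, sellers €15.
Sellers take the larger share because supply is less price-elastic here (demand slope 5 vs supply slope 1).
The less price-elastic side of the market bears the larger share of a per-unit tax.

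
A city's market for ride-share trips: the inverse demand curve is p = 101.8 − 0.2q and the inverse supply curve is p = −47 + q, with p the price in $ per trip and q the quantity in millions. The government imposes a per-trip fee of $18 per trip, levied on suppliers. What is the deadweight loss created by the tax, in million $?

Rewrite in direct form: qd = 509 − 5p and qs = p + 47.
Before the tax: set 509 − 5p = p + 47 → p* = $77, q* = 124.
With the tax collected from suppliers, supply shifts: qs = (p − 18) + 47.
New equilibrium: consumers pay $80, suppliers receive $62, q = 109. (Wedge: pb − ps = 18.)
Quantity falls by |ΔQ| = |124 − 109| = 15.
DWL = ½ · t · |ΔQ| = ½ · 18 · 15 = $135.

Deadweight loss = $135 million.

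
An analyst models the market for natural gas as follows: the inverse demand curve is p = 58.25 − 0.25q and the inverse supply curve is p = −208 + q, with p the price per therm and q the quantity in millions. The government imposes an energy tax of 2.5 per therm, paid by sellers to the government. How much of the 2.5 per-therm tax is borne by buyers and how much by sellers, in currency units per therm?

Inverting to q(p) form: qd = 233 − 4p; qs = p + 208.
Without the tax, 233 − 4p = p + 208 gives 5p = 25, so p* = 5 and q* = 213.
With the tax collected from sellers, supply shifts: qs = (p − 2.5) + 208.
New equilibrium: buyers pay 5.5, sellers receive 3, q = 211. (Wedge: pb − ps = 2.5.)
Burden on buyers: 0.5; on sellers: 2. (They sum to 2.5.)

Buyers bear 0.5 per therm; sellers bear 2 per therm.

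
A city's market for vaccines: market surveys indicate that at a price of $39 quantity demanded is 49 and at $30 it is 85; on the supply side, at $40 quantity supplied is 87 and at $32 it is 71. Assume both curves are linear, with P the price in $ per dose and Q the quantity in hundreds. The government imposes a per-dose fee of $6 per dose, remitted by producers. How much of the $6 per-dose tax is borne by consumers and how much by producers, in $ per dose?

Consumers bear $2 per dose; producers bear $4 per dose.

Demand slope: (85 − 49)/(30 − 39) = -4, so Qd = 205 − 4P.
Supply slope: (71 − 87)/(32 − 40) = 2, so Qs = 2P + 7.
Without the tax, 205 − 4P = 2P + 7 gives 6P = 198, so P* = $33 and Q* = 73.
With the tax collected from producers, supply shifts: Qs = 2(P − 6) + 7.
Solving gives Q = 65 with consumers paying $35 and producers receiving $29 (the $6 wedge).
Burden on consumers: $2; on producers: $4. (They sum to $6.)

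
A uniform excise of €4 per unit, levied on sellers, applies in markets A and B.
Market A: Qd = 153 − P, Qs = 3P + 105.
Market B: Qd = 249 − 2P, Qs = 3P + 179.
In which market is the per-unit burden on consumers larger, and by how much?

Market A, by €0.6.

Market A: pre-tax P* = €12, Q* = 141; post-tax Q = 138; per-unit burden on consumers = €3.
Market B: pre-tax P* = €14, Q* = 221; post-tax Q = 216.2; per-unit burden on consumers = €2.4.
Difference: €3 vs €2.4 → market A is larger by €0.6.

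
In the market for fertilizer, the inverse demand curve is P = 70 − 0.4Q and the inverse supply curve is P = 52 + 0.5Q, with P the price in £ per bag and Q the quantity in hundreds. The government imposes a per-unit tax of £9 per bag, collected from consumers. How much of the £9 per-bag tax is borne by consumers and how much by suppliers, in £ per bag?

Inverting to Q(P) form: Qd = 175 − 2.5P; Qs = 2P − 104.
Without the tax, 175 − 2.5P = 2P − 104 gives 4.5P = 279, so P* = £62 and Q* = 20.
With the tax collected from consumers, demand (in seller-price terms) shifts: Qd = 175 − 2.5(P + 9).
New equilibrium: consumers pay £66, suppliers receive £57, Q = 10. (Wedge: Pb − Ps = 9.)
Burden on consumers: £4; on suppliers: £5. (They sum to £9.)

Consumers bear £4 per bag; suppliers bear £5 per bag.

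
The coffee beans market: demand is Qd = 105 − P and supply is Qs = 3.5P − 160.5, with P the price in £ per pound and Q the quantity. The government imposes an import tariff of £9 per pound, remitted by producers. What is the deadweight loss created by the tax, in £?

Deadweight loss = £31.5.

Before the tax: set 105 − P = 3.5P − 160.5 → P* = £59, Q* = 46.
With the tax collected from producers, supply shifts: Qs = 3.5(P − 9) − 160.5.
New equilibrium: consumers pay £66, producers receive £57, Q = 39. (Wedge: Pb − Ps = 9.)
Quantity falls by |ΔQ| = |46 − 39| = 7.
DWL = ½ · t · |ΔQ| = ½ · 9 · 7 = £31.5.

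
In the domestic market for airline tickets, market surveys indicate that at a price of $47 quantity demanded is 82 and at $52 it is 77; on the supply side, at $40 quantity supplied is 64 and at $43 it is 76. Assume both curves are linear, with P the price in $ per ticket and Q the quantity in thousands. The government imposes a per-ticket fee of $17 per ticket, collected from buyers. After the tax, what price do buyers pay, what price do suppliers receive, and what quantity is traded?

Demand slope: (77 − 82)/(52 − 47) = -1, so Qd = 129 − P.
Supply slope: (76 − 64)/(43 − 40) = 4, so Qs = 4P − 96.
Before the tax: set 129 − P = 4P − 96 → P* = $45, Q* = 84.
With the tax collected from buyers, demand (in seller-price terms) shifts: Qd = 129 − (P + 17).
Solving gives Q = 70.4 with buyers paying $58.6 and suppliers receiving $41.6 (the $17 wedge).
The less price-elastic side of the market bears the larger share of a per-unit tax.

Buyers pay $58.6; suppliers receive $41.6; quantity = 70.4.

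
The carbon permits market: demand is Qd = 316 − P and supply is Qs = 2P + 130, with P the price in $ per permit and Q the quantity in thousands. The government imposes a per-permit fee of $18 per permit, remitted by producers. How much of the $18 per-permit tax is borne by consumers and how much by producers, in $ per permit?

Consumers bear $12 per permit; producers bear $6 per permit.

Before the tax: set 316 − P = 2P + 130 → P* = $62, Q* = 254.
With the tax collected from producers, supply shifts: Qs = 2(P − 18) + 130.
New equilibrium: consumers pay $74, producers receive $56, Q = 242. (Wedge: Pb − Ps = 18.)
Burden on consumers: $12; on producers: $6. (They sum to $18.)
The less price-elastic side of the market bears the larger share of a per-unit tax.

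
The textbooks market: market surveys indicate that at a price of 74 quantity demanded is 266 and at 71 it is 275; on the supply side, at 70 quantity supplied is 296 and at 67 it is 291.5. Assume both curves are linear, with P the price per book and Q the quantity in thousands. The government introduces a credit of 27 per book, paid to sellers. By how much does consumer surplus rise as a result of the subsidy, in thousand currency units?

Consumer surplus rises by 2731.5 thousand.

Demand slope: (275 − 266)/(71 − 74) = -3, so Qd = 488 − 3P.
Supply slope: (291.5 − 296)/(67 − 70) = 1.5, so Qs = 1.5P + 191.
Without the subsidy, 488 − 3P = 1.5P + 191 gives 4.5P = 297, so P* = 66 and Q* = 290.
With a per-unit subsidy paid to sellers, each receives P + 27 per unit sold, so supply becomes Qs = 1.5(P + 27) + 191.
Solving gives Q = 317 with buyers paying 57 and sellers receiving 84 (the 27 wedge).
ΔCS is the trapezoid between Q = 317 and Q = 290 of height 9: ½ · (290 + 317) · 9 = 2731.5.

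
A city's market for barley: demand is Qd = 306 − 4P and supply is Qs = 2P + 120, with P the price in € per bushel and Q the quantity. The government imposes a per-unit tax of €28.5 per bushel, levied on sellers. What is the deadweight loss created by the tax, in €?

Deadweight loss = €541.5.

Without the tax, 306 − 4P = 2P + 120 gives 6P = 186, so P* = €31 and Q* = 182.
With the tax collected from sellers, supply shifts: Qs = 2(P − 28.5) + 120.
Solving gives Q = 144 with buyers paying €40.5 and sellers receiving €12 (the €28.5 wedge).
Quantity falls by |ΔQ| = |182 − 144| = 38.
DWL = ½ · t · |ΔQ| = ½ · 28.5 · 38 = €541.5.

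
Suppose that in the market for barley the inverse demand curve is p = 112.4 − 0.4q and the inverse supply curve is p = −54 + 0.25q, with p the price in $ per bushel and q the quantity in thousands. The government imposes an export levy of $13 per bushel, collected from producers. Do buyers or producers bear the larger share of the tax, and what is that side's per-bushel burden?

Rewrite in direct form: qd = 281 − 2.5p and qs = 4p + 216.
Without the tax, 281 − 2.5p = 4p + 216 gives 6.5p = 65, so p* = $10 and q* = 256.
With the tax collected from producers, supply shifts: qs = 4(p − 13) + 216.
Solving gives q = 236 with buyers paying $18 and producers receiving $5 (the $13 wedge).
Per-bushel burden: buyers $8, producers $5.
Buyers take the larger share because demand is less price-elastic here (demand slope 2.5 vs supply slope 4).
The less price-elastic side of the market bears the larger share of a per-unit tax.

Buyers bear the larger share: $8 per bushel.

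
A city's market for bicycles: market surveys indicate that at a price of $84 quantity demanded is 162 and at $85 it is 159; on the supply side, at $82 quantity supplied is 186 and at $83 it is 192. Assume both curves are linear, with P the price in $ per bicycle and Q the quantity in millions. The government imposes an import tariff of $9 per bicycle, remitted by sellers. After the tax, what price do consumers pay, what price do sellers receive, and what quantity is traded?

Demand slope: (159 − 162)/(85 − 84) = -3, so Qd = 414 − 3P.
Supply slope: (192 − 186)/(83 − 82) = 6, so Qs = 6P − 306.
Before the tax: set 414 − 3P = 6P − 306 → P* = $80, Q* = 174.
With the tax collected from sellers, supply shifts: Qs = 6(P − 9) − 306.
Solving gives Q = 156 with consumers paying $86 and sellers receiving $77 (the $9 wedge).
The less price-elastic side of the market bears the larger share of a per-unit tax.

Consumers pay $86; sellers receive $77; quantity = 156.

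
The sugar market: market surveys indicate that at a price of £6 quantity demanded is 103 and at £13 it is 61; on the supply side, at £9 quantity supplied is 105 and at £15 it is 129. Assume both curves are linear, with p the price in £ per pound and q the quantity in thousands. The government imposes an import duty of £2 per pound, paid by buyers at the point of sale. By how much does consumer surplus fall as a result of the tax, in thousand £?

Demand slope: (61 − 103)/(13 − 6) = -6, so qd = 139 − 6p.
Supply slope: (129 − 105)/(15 − 9) = 4, so qs = 4p + 69.
Without the tax, 139 − 6p = 4p + 69 gives 10p = 70, so p* = £7 and q* = 97.
With the tax collected from buyers, demand (in seller-price terms) shifts: qd = 139 − 6(p + 2).
New equilibrium: buyers pay £7.8, producers receive £5.8, q = 92.2. (Wedge: pb − ps = 2.)
ΔCS is the trapezoid between Q = 92.2 and Q = 97 of height £0.8: ½ · (97 + 92.2) · 0.8 = £75.68.

Consumer surplus falls by £75.68 thousand.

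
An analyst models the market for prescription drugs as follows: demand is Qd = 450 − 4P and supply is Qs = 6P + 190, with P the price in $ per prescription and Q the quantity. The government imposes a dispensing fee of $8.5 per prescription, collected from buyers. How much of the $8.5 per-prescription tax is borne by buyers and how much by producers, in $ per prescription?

Buyers bear $5.1 per prescription; producers bear $3.4 per prescription.

Before the tax: set 450 − 4P = 6P + 190 → P* = $26, Q* = 346.
With the tax collected from buyers, demand (in seller-price terms) shifts: Qd = 450 − 4(P + 8.5).
Solving gives Q = 325.6 with buyers paying $31.1 and producers receiving $22.6 (the $8.5 wedge).
Burden on buyers: $5.1; on producers: $3.4. (They sum to $8.5.)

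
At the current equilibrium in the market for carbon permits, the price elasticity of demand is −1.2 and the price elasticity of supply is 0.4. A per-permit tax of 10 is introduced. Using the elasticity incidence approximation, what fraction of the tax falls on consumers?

Consumers' share ≈ 0.25.

Incidence ratio: consumers' share ≈ εs / (εs + |εd|) = 0.4 / (0.4 + 1.2) = 0.25.
Supply is the less elastic side, so consumers bear the smaller share.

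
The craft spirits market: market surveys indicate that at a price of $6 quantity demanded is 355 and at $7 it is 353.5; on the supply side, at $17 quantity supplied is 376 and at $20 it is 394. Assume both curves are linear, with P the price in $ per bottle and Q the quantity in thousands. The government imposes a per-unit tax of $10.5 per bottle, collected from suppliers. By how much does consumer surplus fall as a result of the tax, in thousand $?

Consumer surplus falls by $2853.48 thousand.

Demand slope: (353.5 − 355)/(7 − 6) = -1.5, so Qd = 364 − 1.5P.
Supply slope: (394 − 376)/(20 − 17) = 6, so Qs = 6P + 274.
Without the tax, 364 − 1.5P = 6P + 274 gives 7.5P = 90, so P* = $12 and Q* = 346.
With the tax collected from suppliers, supply shifts: Qs = 6(P − 10.5) + 274.
Solving gives Q = 333.4 with consumers paying $20.4 and suppliers receiving $9.9 (the $10.5 wedge).
ΔCS is the trapezoid between Q = 333.4 and Q = 346 of height $8.4: ½ · (346 + 333.4) · 8.4 = $2853.48.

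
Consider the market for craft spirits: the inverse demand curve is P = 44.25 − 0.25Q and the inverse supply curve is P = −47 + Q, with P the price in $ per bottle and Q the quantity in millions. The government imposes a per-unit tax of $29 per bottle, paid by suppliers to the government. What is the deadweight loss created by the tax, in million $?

Deadweight loss = $336.4 million.

Rewrite in direct form: Qd = 177 − 4P and Qs = P + 47.
Before the tax: set 177 − 4P = P + 47 → P* = $26, Q* = 73.
With the tax collected from suppliers, supply shifts: Qs = (P − 29) + 47.
New equilibrium: buyers pay $31.8, suppliers receive $2.8, Q = 49.8. (Wedge: Pb − Ps = 29.)
Quantity falls by |ΔQ| = |73 − 49.8| = 23.2.
DWL = ½ · t · |ΔQ| = ½ · 29 · 23.2 = $336.4.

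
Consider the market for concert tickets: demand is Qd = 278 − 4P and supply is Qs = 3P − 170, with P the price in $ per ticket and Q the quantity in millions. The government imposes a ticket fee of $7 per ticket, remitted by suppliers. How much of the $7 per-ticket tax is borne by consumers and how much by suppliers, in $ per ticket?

Before the tax: set 278 − 4P = 3P − 170 → P* = $64, Q* = 22.
With the tax collected from suppliers, supply shifts: Qs = 3(P − 7) − 170.
New equilibrium: consumers pay $67, suppliers receive $60, Q = 10. (Wedge: Pb − Ps = 7.)
Burden on consumers: $3; on suppliers: $4. (They sum to $7.)
The less price-elastic side of the market bears the larger share of a per-unit tax.

Consumers bear $3 per ticket; suppliers bear $4 per ticket.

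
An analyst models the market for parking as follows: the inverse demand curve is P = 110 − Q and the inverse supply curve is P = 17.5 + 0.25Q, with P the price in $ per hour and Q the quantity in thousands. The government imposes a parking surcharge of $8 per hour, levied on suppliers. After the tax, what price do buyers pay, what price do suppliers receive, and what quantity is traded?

Rewrite in direct form: Qd = 110 − P and Qs = 4P − 70.
Before the tax: set 110 − P = 4P − 70 → P* = $36, Q* = 74.
With the tax collected from suppliers, supply shifts: Qs = 4(P − 8) − 70.
Solving gives Q = 67.6 with buyers paying $42.4 and suppliers receiving $34.4 (the $8 wedge).
The less price-elastic side of the market bears the larger share of a per-unit tax.

Buyers pay $42.4; suppliers receive $34.4; quantity = 67.6.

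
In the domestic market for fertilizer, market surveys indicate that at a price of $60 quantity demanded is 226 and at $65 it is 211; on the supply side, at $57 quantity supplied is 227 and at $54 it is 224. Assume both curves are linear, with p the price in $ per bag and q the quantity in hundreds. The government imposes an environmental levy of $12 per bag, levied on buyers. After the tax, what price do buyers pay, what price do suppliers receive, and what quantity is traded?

Buyers pay $62; suppliers receive $50; quantity = 220.

Demand slope: (211 − 226)/(65 − 60) = -3, so qd = 406 − 3p.
Supply slope: (224 − 227)/(54 − 57) = 1, so qs = p + 170.
Before the tax: set 406 − 3p = p + 170 → p* = $59, q* = 229.
With the tax collected from buyers, demand (in seller-price terms) shifts: qd = 406 − 3(p + 12).
Solving gives q = 220 with buyers paying $62 and suppliers receiving $50 (the $12 wedge).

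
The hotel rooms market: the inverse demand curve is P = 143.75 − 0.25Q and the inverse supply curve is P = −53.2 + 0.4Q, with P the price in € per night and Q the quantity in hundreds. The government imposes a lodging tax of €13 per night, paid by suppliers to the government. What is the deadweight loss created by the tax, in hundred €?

Deadweight loss = €130 hundred.

Rewrite in direct form: Qd = 575 − 4P and Qs = 2.5P + 133.
Without the tax, 575 − 4P = 2.5P + 133 gives 6.5P = 442, so P* = €68 and Q* = 303.
With the tax collected from suppliers, supply shifts: Qs = 2.5(P − 13) + 133.
New equilibrium: consumers pay €73, suppliers receive €60, Q = 283. (Wedge: Pb − Ps = 13.)
Quantity falls by |ΔQ| = |303 − 283| = 20.
DWL = ½ · t · |ΔQ| = ½ · 13 · 20 = €130.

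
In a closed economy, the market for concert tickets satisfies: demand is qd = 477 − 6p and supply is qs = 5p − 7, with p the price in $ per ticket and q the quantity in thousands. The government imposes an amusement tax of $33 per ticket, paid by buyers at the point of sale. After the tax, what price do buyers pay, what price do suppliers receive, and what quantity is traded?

Before the tax: set 477 − 6p = 5p − 7 → p* = $44, q* = 213.
With the tax collected from buyers, demand (in seller-price terms) shifts: qd = 477 − 6(p + 33).
Solving gives q = 123 with buyers paying $59 and suppliers receiving $26 (the $33 wedge).
The less price-elastic side of the market bears the larger share of a per-unit tax.

Buyers pay $59; suppliers receive $26; quantity = 123.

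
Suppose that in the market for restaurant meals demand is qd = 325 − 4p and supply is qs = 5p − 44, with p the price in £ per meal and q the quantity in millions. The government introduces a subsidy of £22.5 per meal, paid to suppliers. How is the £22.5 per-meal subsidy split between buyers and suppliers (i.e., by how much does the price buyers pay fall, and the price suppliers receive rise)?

Buyers gain £12.5 per meal; suppliers gain £10 per meal.

Before the subsidy: set 325 − 4p = 5p − 44 → p* = £41, q* = 161.
With a per-unit subsidy paid to suppliers, each receives p + 22.5 per unit sold, so supply becomes qs = 5(p + 22.5) − 44.
New equilibrium: buyers pay £28.5, suppliers receive £51, q = 211. (Wedge: pb − ps = −22.5.)
Gain to buyers: £12.5; to suppliers: £10. (They sum to £22.5.)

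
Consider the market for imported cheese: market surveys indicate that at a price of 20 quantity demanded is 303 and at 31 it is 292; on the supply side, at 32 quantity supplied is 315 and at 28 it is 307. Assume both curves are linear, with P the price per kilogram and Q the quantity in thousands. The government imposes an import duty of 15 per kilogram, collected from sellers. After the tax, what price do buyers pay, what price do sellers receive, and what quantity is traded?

Buyers pay 34; sellers receive 19; quantity = 289.

Demand slope: (292 − 303)/(31 − 20) = -1, so Qd = 323 − P.
Supply slope: (307 − 315)/(28 − 32) = 2, so Qs = 2P + 251.
Before the tax: set 323 − P = 2P + 251 → P* = 24, Q* = 299.
With the tax collected from sellers, supply shifts: Qs = 2(P − 15) + 251.
Solving gives Q = 289 with buyers paying 34 and sellers receiving 19 (the 15 wedge).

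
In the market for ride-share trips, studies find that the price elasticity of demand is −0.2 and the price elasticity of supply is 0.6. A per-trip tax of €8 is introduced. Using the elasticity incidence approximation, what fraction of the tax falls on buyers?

Buyers' share ≈ 0.75.

Incidence ratio: buyers' share ≈ εs / (εs + |εd|) = 0.6 / (0.6 + 0.2) = 0.75.
Supply is the more elastic side, so buyers bear the larger share.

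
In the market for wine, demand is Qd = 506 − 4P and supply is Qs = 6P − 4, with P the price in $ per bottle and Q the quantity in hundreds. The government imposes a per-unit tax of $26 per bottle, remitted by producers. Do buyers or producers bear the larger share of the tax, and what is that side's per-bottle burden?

Buyers bear the larger share: $15.6 per bottle.

Without the tax, 506 − 4P = 6P − 4 gives 10P = 510, so P* = $51 and Q* = 302.
With the tax collected from producers, supply shifts: Qs = 6(P − 26) − 4.
Solving gives Q = 239.6 with buyers paying $66.6 and producers receiving $40.6 (the $26 wedge).
Per-bottle burden: buyers $15.6, producers $10.4.
Buyers take the larger share because demand is less price-elastic here (demand slope 4 vs supply slope 6).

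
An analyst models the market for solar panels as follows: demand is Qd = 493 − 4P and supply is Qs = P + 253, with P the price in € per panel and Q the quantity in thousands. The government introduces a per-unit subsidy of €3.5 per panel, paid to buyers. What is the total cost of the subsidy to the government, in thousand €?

Government outlay = €1063.3 thousand.

Before the subsidy: set 493 − 4P = P + 253 → P* = €48, Q* = 301.
With a per-unit subsidy paid to buyers, each effectively pays P − 3.5, so demand becomes Qd = 493 − 4(P − 3.5).
Solving gives Q = 303.8 with buyers paying €47.3 and suppliers receiving €50.8 (the €3.5 wedge).
Outlay = t · Q = 3.5 · 303.8 = €1063.3.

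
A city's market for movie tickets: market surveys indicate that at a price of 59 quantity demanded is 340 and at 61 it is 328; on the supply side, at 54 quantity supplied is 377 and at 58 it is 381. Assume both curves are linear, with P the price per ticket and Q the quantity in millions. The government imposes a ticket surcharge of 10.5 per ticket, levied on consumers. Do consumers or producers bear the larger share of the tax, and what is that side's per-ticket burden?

Producers bear the larger share: 9 per ticket.

Demand slope: (328 − 340)/(61 − 59) = -6, so Qd = 694 − 6P.
Supply slope: (381 − 377)/(58 − 54) = 1, so Qs = P + 323.
Before the tax: set 694 − 6P = P + 323 → P* = 53, Q* = 376.
With the tax collected from consumers, demand (in seller-price terms) shifts: Qd = 694 − 6(P + 10.5).
Solving gives Q = 367 with consumers paying 54.5 and producers receiving 44 (the 10.5 wedge).
Per-ticket burden: consumers 1.5, producers 9.
Producers take the larger share because supply is less price-elastic here (demand slope 6 vs supply slope 1).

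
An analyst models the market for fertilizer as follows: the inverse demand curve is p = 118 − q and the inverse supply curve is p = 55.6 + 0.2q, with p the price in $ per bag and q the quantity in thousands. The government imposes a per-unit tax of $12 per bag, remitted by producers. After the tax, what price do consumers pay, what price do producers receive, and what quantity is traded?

Consumers pay $76; producers receive $64; quantity = 42.

Inverting to q(p) form: qd = 118 − p; qs = 5p − 278.
Before the tax: set 118 − p = 5p − 278 → p* = $66, q* = 52.
With the tax collected from producers, supply shifts: qs = 5(p − 12) − 278.
Solving gives q = 42 with consumers paying $76 and producers receiving $64 (the $12 wedge).
The less price-elastic side of the market bears the larger share of a per-unit tax.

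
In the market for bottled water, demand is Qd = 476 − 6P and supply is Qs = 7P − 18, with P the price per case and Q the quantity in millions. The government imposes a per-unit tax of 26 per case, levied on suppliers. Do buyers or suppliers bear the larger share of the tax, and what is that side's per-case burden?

Buyers bear the larger share: 14 per case.

Without the tax, 476 − 6P = 7P − 18 gives 13P = 494, so P* = 38 and Q* = 248.
With the tax collected from suppliers, supply shifts: Qs = 7(P − 26) − 18.
Solving gives Q = 164 with buyers paying 52 and suppliers receiving 26 (the 26 wedge).
Per-case burden: buyers 14, suppliers 12.
Buyers take the larger share because demand is less price-elastic here (demand slope 6 vs supply slope 7).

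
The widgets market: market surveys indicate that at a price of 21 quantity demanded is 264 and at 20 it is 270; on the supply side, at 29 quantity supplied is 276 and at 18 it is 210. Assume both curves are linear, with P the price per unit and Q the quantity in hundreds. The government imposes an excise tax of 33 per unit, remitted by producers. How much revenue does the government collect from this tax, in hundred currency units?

Demand slope: (270 − 264)/(20 − 21) = -6, so Qd = 390 − 6P.
Supply slope: (210 − 276)/(18 − 29) = 6, so Qs = 6P + 102.
Before the tax: set 390 − 6P = 6P + 102 → P* = 24, Q* = 246.
With the tax collected from producers, supply shifts: Qs = 6(P − 33) + 102.
New equilibrium: buyers pay 40.5, producers receive 7.5, Q = 147. (Wedge: Pb − Ps = 33.)
Revenue = t · Q = 33 · 147 = 4851.

Tax revenue = 4851 hundred.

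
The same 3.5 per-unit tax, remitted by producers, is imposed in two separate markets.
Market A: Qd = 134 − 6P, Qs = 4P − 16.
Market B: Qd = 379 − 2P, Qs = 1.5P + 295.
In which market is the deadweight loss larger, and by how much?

Market A, by 9.45.

Market A: pre-tax P* = 15, Q* = 44; post-tax Q = 35.6; deadweight loss = 14.7.
Market B: pre-tax P* = 24, Q* = 331; post-tax Q = 328; deadweight loss = 5.25.
Difference: 14.7 vs 5.25 → market A is larger by 9.45.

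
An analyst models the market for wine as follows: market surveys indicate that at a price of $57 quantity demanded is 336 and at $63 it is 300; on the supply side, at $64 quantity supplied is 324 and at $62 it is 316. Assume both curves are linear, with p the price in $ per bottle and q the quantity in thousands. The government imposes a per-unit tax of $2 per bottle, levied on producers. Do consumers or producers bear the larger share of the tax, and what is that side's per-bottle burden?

Producers bear the larger share: $1.2 per bottle.

Demand slope: (300 − 336)/(63 − 57) = -6, so qd = 678 − 6p.
Supply slope: (316 − 324)/(62 − 64) = 4, so qs = 4p + 68.
Before the tax: set 678 − 6p = 4p + 68 → p* = $61, q* = 312.
With the tax collected from producers, supply shifts: qs = 4(p − 2) + 68.
Solving gives q = 307.2 with consumers paying $61.8 and producers receiving $59.8 (the $2 wedge).
Per-bottle burden: consumers $0.8, producers $1.2.
Producers take the larger share because supply is less price-elastic here (demand slope 6 vs supply slope 4).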